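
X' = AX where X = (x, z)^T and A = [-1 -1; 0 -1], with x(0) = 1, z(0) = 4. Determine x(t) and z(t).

x(t) = -4te^(-t) + e^(-t), z(t) = 4e^(-t)

Coefficient matrix A = [[-1, -1], [0, -1]].
Characteristic polynomial det(A - λI) = λ^2 + 2λ + 1 = 0.
Single eigenvalue λ = -1 with algebraic multiplicity 2.
Eigenvector v = (-1,0); generalized eigenvector w with (A-λI)w=v is (-3,1).
General solution: e^(-t)[c_1·v + c_2·(t·v + w)].
Applying x(0)=1, z(0)=4 gives c_1=-13, c_2=4.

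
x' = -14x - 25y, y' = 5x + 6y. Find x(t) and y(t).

x(t) = 2K_1e^(-4t)sin(5t) - K_1e^(-4t)cos(5t) - K_2e^(-4t)sin(5t) - 2K_2e^(-4t)cos(5t), y(t) = -K_1e^(-4t)sin(5t) + K_2e^(-4t)cos(5t)

Coefficient matrix A = [[-14, -25], [5, 6]].
Characteristic polynomial det(A - λI) = λ^2 + 8λ + 41 = 0.
Eigenvalues λ = -4 ± 5i (complex conjugate pair).
For λ=-4+5i: an eigenvector is (-1,0) - i(2,-1) = (-1 - 2i, 0 + i).
A real fundamental pair from Re and Im of e^((-4+5i)t)v: X_1 = e^(-4t)(cos(5t)·(-1,0) + sin(5t)·(2,-1)), X_2 = e^(-4t)(sin(5t)·(-1,0) - cos(5t)·(2,-1)).
General solution: K_1X_1 + K_2X_2.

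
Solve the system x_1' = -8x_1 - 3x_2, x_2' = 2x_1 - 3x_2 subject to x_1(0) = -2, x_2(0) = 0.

Coefficient matrix A = [[-8, -3], [2, -3]].
Characteristic polynomial det(A - λI) = λ^2 + 11λ + 30 = 0.
Eigenvalues λ = -5, -6.
For λ=-5: (A-λI) row 1 is [-3, -3], so an eigenvector is (1, -1).
For λ=-6: (A-λI) row 1 is [-2, -3], so an eigenvector is (3, -2).
General solution: K_1e^(-5t)(1,-1) + K_2e^(-6t)(3,-2).
Applying x_1(0)=-2, x_2(0)=0 gives K_1=4, K_2=-2.

x_1(t) = 4e^(-5t) - 6e^(-6t), x_2(t) = -4e^(-5t) + 4e^(-6t)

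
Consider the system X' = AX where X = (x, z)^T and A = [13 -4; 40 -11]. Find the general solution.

x(t) = -C_1e^(t)cos(4t) - C_2e^(t)sin(4t), z(t) = -C_1e^(t)sin(4t) - 3C_1e^(t)cos(4t) - 3C_2e^(t)sin(4t) + C_2e^(t)cos(4t)

Coefficient matrix A = [[13, -4], [40, -11]].
Characteristic polynomial det(A - λI) = λ^2 - 2λ + 17 = 0.
Eigenvalues λ = 1 ± 4i (complex conjugate pair).
For λ=1+4i: an eigenvector is (-1,-3) - i(0,-1) = (-1, -3 + i).
A real fundamental pair from Re and Im of e^((1+4i)t)v: X_1 = e^(t)(cos(4t)·(-1,-3) + sin(4t)·(0,-1)), X_2 = e^(t)(sin(4t)·(-1,-3) - cos(4t)·(0,-1)).
General solution: C_1X_1 + C_2X_2.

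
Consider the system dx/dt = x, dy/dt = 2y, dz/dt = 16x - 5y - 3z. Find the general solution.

x(t) = C_1e^(t), y(t) = C_2e^(2t), z(t) = 4C_1e^(t) - C_2e^(2t) + C_3e^(-3t)

Coefficient matrix A = [[1, 0, 0], [0, 2, 0], [16, -5, -3]].
det(A - λI) = 0 gives eigenvalues λ = 1, 2, -3.
For λ=1: eigenvector (1,0,4).
For λ=2: eigenvector (0,1,-1).
For λ=-3: eigenvector (0,0,1).
General solution: C_1e^(t)(1,0,4) + C_2e^(2t)(0,1,-1) + C_3e^(-3t)(0,0,1).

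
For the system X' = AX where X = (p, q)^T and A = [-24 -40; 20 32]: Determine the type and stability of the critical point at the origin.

A = [[-24,-40],[20,32]]; det(A-λI) = λ^2 - 8λ + 32.
λ = 4 ± 4i: positive real part.

unstable spiral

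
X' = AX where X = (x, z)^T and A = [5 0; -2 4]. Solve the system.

Coefficient matrix A = [[5, 0], [-2, 4]].
Characteristic polynomial det(A - λI) = λ^2 - 9λ + 20 = 0.
Eigenvalues λ = 4, 5.
For λ=4: (A-λI) row 1 is [1, 0], so an eigenvector is (0, 1).
For λ=5: (A-λI) row 2 is [-2, -1], so an eigenvector is (-1, 2).
General solution: C_1e^(4t)(0,1) + C_2e^(5t)(-1,2).

x(t) = -C_2e^(5t), z(t) = C_1e^(4t) + 2C_2e^(5t)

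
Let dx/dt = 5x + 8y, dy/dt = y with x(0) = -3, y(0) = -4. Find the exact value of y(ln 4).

-16

A = [[5,8],[0,1]]; eigenvalues λ = 1, 5.
Eigenvectors: (2,-1) for λ=1, (1,0) for λ=5.
From the initial condition, c_1 = 4, c_2 = -11.
y(ln 4) = (4)(4^1)(-1) + (-11)(4^5)(0) = -16.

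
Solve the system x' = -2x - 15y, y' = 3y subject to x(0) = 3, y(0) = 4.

Coefficient matrix A = [[-2, -15], [0, 3]].
Characteristic polynomial det(A - λI) = λ^2 - λ - 6 = 0.
Eigenvalues λ = -2, 3.
For λ=-2: (A-λI) row 1 is [0, -15], so an eigenvector is (1, 0).
For λ=3: (A-λI) row 1 is [-5, -15], so an eigenvector is (-3, 1).
General solution: C_1e^(-2t)(1,0) + C_2e^(3t)(-3,1).
Applying x(0)=3, y(0)=4 gives C_1=15, C_2=4.

x(t) = -12e^(3t) + 15e^(-2t), y(t) = 4e^(3t)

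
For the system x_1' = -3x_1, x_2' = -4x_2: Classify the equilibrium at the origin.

A = [[-3,0],[0,-4]]; det(A-λI) = λ^2 + 7λ + 12.
λ = -4, -3: both negative.

stable node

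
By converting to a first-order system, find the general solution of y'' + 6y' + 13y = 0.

y(t) = c_1e^(-3t)cos(2t) + c_2e^(-3t)sin(2t)

Let x_1 = y, x_2 = y'. Then x_1' = x_2 and x_2' = -13x_1 - 6x_2.
A = [[0,1],[-13,-6]]; det(A-λI) = λ^2 + 6λ + 13.
Eigenvalues λ = -3 ± 2i.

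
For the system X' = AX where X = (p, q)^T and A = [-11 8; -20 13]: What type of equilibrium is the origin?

A = [[-11,8],[-20,13]]; det(A-λI) = λ^2 - 2λ + 17.
λ = 1 ± 4i: positive real part.

unstable spiral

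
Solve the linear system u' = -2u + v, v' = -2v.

Coefficient matrix A = [[-2, 1], [0, -2]].
Characteristic polynomial det(A - λI) = λ^2 + 4λ + 4 = 0.
Single eigenvalue λ = -2 with algebraic multiplicity 2.
Eigenvector v = (1,0); generalized eigenvector w with (A-λI)w=v is (2,1).
General solution: e^(-2t)[c_1·v + c_2·(t·v + w)].

u(t) = c_1e^(-2t) + c_2te^(-2t) + 2c_2e^(-2t), v(t) = c_2e^(-2t)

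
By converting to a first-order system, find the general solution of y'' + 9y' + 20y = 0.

Let x_1 = y, x_2 = y'. Then x_1' = x_2 and x_2' = -20x_1 - 9x_2.
A = [[0,1],[-20,-9]]; det(A-λI) = λ^2 + 9λ + 20.
Eigenvalues λ = -4, -5 with eigenvectors (1,-4), (1,-5).

y(t) = K_1e^(-4t) + K_2e^(-5t)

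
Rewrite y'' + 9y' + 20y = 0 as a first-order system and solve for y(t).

Let x_1 = y, x_2 = y'. Then x_1' = x_2 and x_2' = -20x_1 - 9x_2.
A = [[0,1],[-20,-9]]; det(A-λI) = λ^2 + 9λ + 20.
Eigenvalues λ = -5, -4 with eigenvectors (1,-5), (1,-4).

y(t) = C_1e^(-5t) + C_2e^(-4t)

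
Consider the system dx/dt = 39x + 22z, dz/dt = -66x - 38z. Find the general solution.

Coefficient matrix A = [[39, 22], [-66, -38]].
Characteristic polynomial det(A - λI) = λ^2 - λ - 30 = 0.
Eigenvalues λ = 6, -5.
For λ=6: (A-λI) row 1 is [33, 22], so an eigenvector is (2, -3).
For λ=-5: (A-λI) row 1 is [44, 22], so an eigenvector is (-1, 2).
General solution: C_1e^(6t)(2,-3) + C_2e^(-5t)(-1,2).

x(t) = 2C_1e^(6t) - C_2e^(-5t), z(t) = -3C_1e^(6t) + 2C_2e^(-5t)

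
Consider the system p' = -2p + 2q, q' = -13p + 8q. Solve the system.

p(t) = c_1e^(3t)sin(t) + c_1e^(3t)cos(t) + c_2e^(3t)sin(t) - c_2e^(3t)cos(t), q(t) = 2c_1e^(3t)sin(t) + 3c_1e^(3t)cos(t) + 3c_2e^(3t)sin(t) - 2c_2e^(3t)cos(t)

Coefficient matrix A = [[-2, 2], [-13, 8]].
Characteristic polynomial det(A - λI) = λ^2 - 6λ + 10 = 0.
Eigenvalues λ = 3 ± i (complex conjugate pair).
For λ=3+i: an eigenvector is (1,3) - i(1,2) = (1 - i, 3 - 2i).
A real fundamental pair from Re and Im of e^((3+i)t)v: X_1 = e^(3t)(cos(t)·(1,3) + sin(t)·(1,2)), X_2 = e^(3t)(sin(t)·(1,3) - cos(t)·(1,2)).
General solution: c_1X_1 + c_2X_2.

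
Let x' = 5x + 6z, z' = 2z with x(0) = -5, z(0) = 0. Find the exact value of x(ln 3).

A = [[5,6],[0,2]]; eigenvalues λ = 5, 2.
Eigenvectors: (-1,0) for λ=5, (-2,1) for λ=2.
From the initial condition, c_1 = 5, c_2 = 0.
x(ln 3) = (5)(3^5)(-1) + (0)(3^2)(-2) = -1215.

-1215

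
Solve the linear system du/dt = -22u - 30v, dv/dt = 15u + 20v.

u(t) = -K_1e^(-t)sin(3t) + 3K_1e^(-t)cos(3t) + 3K_2e^(-t)sin(3t) + K_2e^(-t)cos(3t), v(t) = K_1e^(-t)sin(3t) - 2K_1e^(-t)cos(3t) - 2K_2e^(-t)sin(3t) - K_2e^(-t)cos(3t)

Coefficient matrix A = [[-22, -30], [15, 20]].
Characteristic polynomial det(A - λI) = λ^2 + 2λ + 10 = 0.
Eigenvalues λ = -1 ± 3i (complex conjugate pair).
For λ=-1+3i: an eigenvector is (3,-2) - i(-1,1) = (3 + i, -2 - i).
A real fundamental pair from Re and Im of e^((-1+3i)t)v: X_1 = e^(-t)(cos(3t)·(3,-2) + sin(3t)·(-1,1)), X_2 = e^(-t)(sin(3t)·(3,-2) - cos(3t)·(-1,1)).
General solution: K_1X_1 + K_2X_2.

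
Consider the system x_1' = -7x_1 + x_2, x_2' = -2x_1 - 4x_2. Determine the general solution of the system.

Coefficient matrix A = [[-7, 1], [-2, -4]].
Characteristic polynomial det(A - λI) = λ^2 + 11λ + 30 = 0.
Eigenvalues λ = -6, -5.
For λ=-6: (A-λI) row 1 is [-1, 1], so an eigenvector is (-1, -1).
For λ=-5: (A-λI) row 1 is [-2, 1], so an eigenvector is (1, 2).
General solution: C_1e^(-6t)(-1,-1) + C_2e^(-5t)(1,2).

x_1(t) = -C_1e^(-6t) + C_2e^(-5t), x_2(t) = -C_1e^(-6t) + 2C_2e^(-5t)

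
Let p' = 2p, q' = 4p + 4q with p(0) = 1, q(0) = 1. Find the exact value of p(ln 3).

A = [[2,0],[4,4]]; eigenvalues λ = 2, 4.
Eigenvectors: (-1,2) for λ=2, (0,1) for λ=4.
From the initial condition, c_1 = -1, c_2 = 3.
p(ln 3) = (-1)(3^2)(-1) + (3)(3^4)(0) = 9.

9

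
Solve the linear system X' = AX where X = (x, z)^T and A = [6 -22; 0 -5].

Coefficient matrix A = [[6, -22], [0, -5]].
Characteristic polynomial det(A - λI) = λ^2 - λ - 30 = 0.
Eigenvalues λ = 6, -5.
For λ=6: (A-λI) row 1 is [0, -22], so an eigenvector is (1, 0).
For λ=-5: (A-λI) row 1 is [11, -22], so an eigenvector is (-2, -1).
General solution: K_1e^(6t)(1,0) + K_2e^(-5t)(-2,-1).

x(t) = K_1e^(6t) - 2K_2e^(-5t), z(t) = -K_2e^(-5t)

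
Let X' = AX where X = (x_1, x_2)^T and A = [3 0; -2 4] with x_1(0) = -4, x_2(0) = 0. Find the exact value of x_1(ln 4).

A = [[3,0],[-2,4]]; eigenvalues λ = 3, 4.
Eigenvectors: (1,2) for λ=3, (0,1) for λ=4.
From the initial condition, c_1 = -4, c_2 = 8.
x_1(ln 4) = (-4)(4^3)(1) + (8)(4^4)(0) = -256.

-256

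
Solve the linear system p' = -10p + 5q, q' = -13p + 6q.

p(t) = -2K_1e^(-2t)sin(t) - K_1e^(-2t)cos(t) - K_2e^(-2t)sin(t) + 2K_2e^(-2t)cos(t), q(t) = -3K_1e^(-2t)sin(t) - 2K_1e^(-2t)cos(t) - 2K_2e^(-2t)sin(t) + 3K_2e^(-2t)cos(t)

Coefficient matrix A = [[-10, 5], [-13, 6]].
Characteristic polynomial det(A - λI) = λ^2 + 4λ + 5 = 0.
Eigenvalues λ = -2 ± i (complex conjugate pair).
For λ=-2+i: an eigenvector is (-1,-2) - i(-2,-3) = (-1 + 2i, -2 + 3i).
A real fundamental pair from Re and Im of e^((-2+i)t)v: X_1 = e^(-2t)(cos(t)·(-1,-2) + sin(t)·(-2,-3)), X_2 = e^(-2t)(sin(t)·(-1,-2) - cos(t)·(-2,-3)).
General solution: K_1X_1 + K_2X_2.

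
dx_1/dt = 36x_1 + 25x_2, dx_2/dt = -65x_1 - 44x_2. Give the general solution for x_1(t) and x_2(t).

Coefficient matrix A = [[36, 25], [-65, -44]].
Characteristic polynomial det(A - λI) = λ^2 + 8λ + 41 = 0.
Eigenvalues λ = -4 ± 5i (complex conjugate pair).
For λ=-4+5i: an eigenvector is (2,-3) - i(1,-2) = (2 - i, -3 + 2i).
A real fundamental pair from Re and Im of e^((-4+5i)t)v: X_1 = e^(-4t)(cos(5t)·(2,-3) + sin(5t)·(1,-2)), X_2 = e^(-4t)(sin(5t)·(2,-3) - cos(5t)·(1,-2)).
General solution: c_1X_1 + c_2X_2.

x_1(t) = c_1e^(-4t)sin(5t) + 2c_1e^(-4t)cos(5t) + 2c_2e^(-4t)sin(5t) - c_2e^(-4t)cos(5t), x_2(t) = -2c_1e^(-4t)sin(5t) - 3c_1e^(-4t)cos(5t) - 3c_2e^(-4t)sin(5t) + 2c_2e^(-4t)cos(5t)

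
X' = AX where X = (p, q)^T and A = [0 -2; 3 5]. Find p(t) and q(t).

p(t) = C_1e^(2t) + 2C_2e^(3t), q(t) = -C_1e^(2t) - 3C_2e^(3t)

Coefficient matrix A = [[0, -2], [3, 5]].
Characteristic polynomial det(A - λI) = λ^2 - 5λ + 6 = 0.
Eigenvalues λ = 2, 3.
For λ=2: (A-λI) row 1 is [-2, -2], so an eigenvector is (1, -1).
For λ=3: (A-λI) row 1 is [-3, -2], so an eigenvector is (2, -3).
General solution: C_1e^(2t)(1,-1) + C_2e^(3t)(2,-3).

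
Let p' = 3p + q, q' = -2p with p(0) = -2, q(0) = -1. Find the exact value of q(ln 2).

A = [[3,1],[-2,0]]; eigenvalues λ = 1, 2.
Eigenvectors: (1,-2) for λ=1, (1,-1) for λ=2.
From the initial condition, c_1 = 3, c_2 = -5.
q(ln 2) = (3)(2^1)(-2) + (-5)(2^2)(-1) = 8.

8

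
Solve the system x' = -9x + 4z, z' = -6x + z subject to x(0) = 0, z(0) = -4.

Coefficient matrix A = [[-9, 4], [-6, 1]].
Characteristic polynomial det(A - λI) = λ^2 + 8λ + 15 = 0.
Eigenvalues λ = -5, -3.
For λ=-5: (A-λI) row 1 is [-4, 4], so an eigenvector is (1, 1).
For λ=-3: (A-λI) row 1 is [-6, 4], so an eigenvector is (2, 3).
General solution: C_1e^(-5t)(1,1) + C_2e^(-3t)(2,3).
Applying x(0)=0, z(0)=-4 gives C_1=8, C_2=-4.

x(t) = -8e^(-3t) + 8e^(-5t), z(t) = -12e^(-3t) + 8e^(-5t)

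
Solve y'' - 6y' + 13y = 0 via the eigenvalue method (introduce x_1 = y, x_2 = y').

y(t) = K_1e^(3t)cos(2t) + K_2e^(3t)sin(2t)

Let x_1 = y, x_2 = y'. Then x_1' = x_2 and x_2' = -13x_1 + 6x_2.
A = [[0,1],[-13,6]]; det(A-λI) = λ^2 - 6λ + 13.
Eigenvalues λ = 3 ± 2i.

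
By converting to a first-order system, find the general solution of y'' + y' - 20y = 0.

Let x_1 = y, x_2 = y'. Then x_1' = x_2 and x_2' = 20x_1 - x_2.
A = [[0,1],[20,-1]]; det(A-λI) = λ^2 + λ - 20.
Eigenvalues λ = 4, -5 with eigenvectors (1,4), (1,-5).

y(t) = c_1e^(4t) + c_2e^(-5t)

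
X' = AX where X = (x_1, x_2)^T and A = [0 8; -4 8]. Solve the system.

Coefficient matrix A = [[0, 8], [-4, 8]].
Characteristic polynomial det(A - λI) = λ^2 - 8λ + 32 = 0.
Eigenvalues λ = 4 ± 4i (complex conjugate pair).
For λ=4+4i: an eigenvector is (-1,0) - i(1,1) = (-1 - i, 0 - i).
A real fundamental pair from Re and Im of e^((4+4i)t)v: X_1 = e^(4t)(cos(4t)·(-1,0) + sin(4t)·(1,1)), X_2 = e^(4t)(sin(4t)·(-1,0) - cos(4t)·(1,1)).
General solution: C_1X_1 + C_2X_2.

x_1(t) = C_1e^(4t)sin(4t) - C_1e^(4t)cos(4t) - C_2e^(4t)sin(4t) - C_2e^(4t)cos(4t), x_2(t) = C_1e^(4t)sin(4t) - C_2e^(4t)cos(4t)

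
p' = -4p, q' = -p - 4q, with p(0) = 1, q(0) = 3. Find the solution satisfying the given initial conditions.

p(t) = e^(-4t), q(t) = -te^(-4t) + 3e^(-4t)

Coefficient matrix A = [[-4, 0], [-1, -4]].
Characteristic polynomial det(A - λI) = λ^2 + 8λ + 16 = 0.
Single eigenvalue λ = -4 with algebraic multiplicity 2.
Eigenvector v = (0,-1); generalized eigenvector w with (A-λI)w=v is (1,-1).
General solution: e^(-4t)[c_1·v + c_2·(t·v + w)].
Applying p(0)=1, q(0)=3 gives c_1=-4, c_2=1.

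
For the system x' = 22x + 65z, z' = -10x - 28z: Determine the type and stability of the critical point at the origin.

A = [[22,65],[-10,-28]]; det(A-λI) = λ^2 + 6λ + 34.
λ = -3 ± 5i: negative real part.

stable spiral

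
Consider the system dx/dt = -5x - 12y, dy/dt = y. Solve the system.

x(t) = c_1e^(-5t) - 2c_2e^(t), y(t) = c_2e^(t)

Coefficient matrix A = [[-5, -12], [0, 1]].
Characteristic polynomial det(A - λI) = λ^2 + 4λ - 5 = 0.
Eigenvalues λ = -5, 1.
For λ=-5: (A-λI) row 1 is [0, -12], so an eigenvector is (1, 0).
For λ=1: (A-λI) row 1 is [-6, -12], so an eigenvector is (-2, 1).
General solution: c_1e^(-5t)(1,0) + c_2e^(t)(-2,1).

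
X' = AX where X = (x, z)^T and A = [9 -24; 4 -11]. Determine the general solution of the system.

x(t) = -3c_1e^(t) + 2c_2e^(-3t), z(t) = -c_1e^(t) + c_2e^(-3t)

Coefficient matrix A = [[9, -24], [4, -11]].
Characteristic polynomial det(A - λI) = λ^2 + 2λ - 3 = 0.
Eigenvalues λ = 1, -3.
For λ=1: (A-λI) row 1 is [8, -24], so an eigenvector is (-3, -1).
For λ=-3: (A-λI) row 1 is [12, -24], so an eigenvector is (2, 1).
General solution: c_1e^(t)(-3,-1) + c_2e^(-3t)(2,1).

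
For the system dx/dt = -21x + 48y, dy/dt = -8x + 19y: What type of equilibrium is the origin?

A = [[-21,48],[-8,19]]; det(A-λI) = λ^2 + 2λ - 15.
λ = 3, -5: opposite signs.

saddle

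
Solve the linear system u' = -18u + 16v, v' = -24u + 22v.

u(t) = -K_1e^(-2t) + 2K_2e^(6t), v(t) = -K_1e^(-2t) + 3K_2e^(6t)

Coefficient matrix A = [[-18, 16], [-24, 22]].
Characteristic polynomial det(A - λI) = λ^2 - 4λ - 12 = 0.
Eigenvalues λ = -2, 6.
For λ=-2: (A-λI) row 1 is [-16, 16], so an eigenvector is (-1, -1).
For λ=6: (A-λI) row 1 is [-24, 16], so an eigenvector is (2, 3).
General solution: K_1e^(-2t)(-1,-1) + K_2e^(6t)(2,3).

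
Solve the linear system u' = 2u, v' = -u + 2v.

Coefficient matrix A = [[2, 0], [-1, 2]].
Characteristic polynomial det(A - λI) = λ^2 - 4λ + 4 = 0.
Single eigenvalue λ = 2 with algebraic multiplicity 2.
Eigenvector v = (0,-1); generalized eigenvector w with (A-λI)w=v is (1,-3).
General solution: e^(2t)[C_1·v + C_2·(t·v + w)].

u(t) = C_2e^(2t), v(t) = -C_1e^(2t) - C_2te^(2t) - 3C_2e^(2t)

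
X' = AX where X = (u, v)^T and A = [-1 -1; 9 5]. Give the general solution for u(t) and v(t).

Coefficient matrix A = [[-1, -1], [9, 5]].
Characteristic polynomial det(A - λI) = λ^2 - 4λ + 4 = 0.
Single eigenvalue λ = 2 with algebraic multiplicity 2.
Eigenvector v = (-1,3); generalized eigenvector w with (A-λI)w=v is (1,-2).
General solution: e^(2t)[c_1·v + c_2·(t·v + w)].

u(t) = -c_1e^(2t) - c_2te^(2t) + c_2e^(2t), v(t) = 3c_1e^(2t) + 3c_2te^(2t) - 2c_2e^(2t)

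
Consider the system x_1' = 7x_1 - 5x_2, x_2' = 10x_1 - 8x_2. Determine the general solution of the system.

x_1(t) = -K_1e^(2t) + K_2e^(-3t), x_2(t) = -K_1e^(2t) + 2K_2e^(-3t)

Coefficient matrix A = [[7, -5], [10, -8]].
Characteristic polynomial det(A - λI) = λ^2 + λ - 6 = 0.
Eigenvalues λ = 2, -3.
For λ=2: (A-λI) row 1 is [5, -5], so an eigenvector is (-1, -1).
For λ=-3: (A-λI) row 1 is [10, -5], so an eigenvector is (1, 2).
General solution: K_1e^(2t)(-1,-1) + K_2e^(-3t)(1,2).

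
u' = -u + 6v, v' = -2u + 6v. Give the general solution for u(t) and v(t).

Coefficient matrix A = [[-1, 6], [-2, 6]].
Characteristic polynomial det(A - λI) = λ^2 - 5λ + 6 = 0.
Eigenvalues λ = 2, 3.
For λ=2: (A-λI) row 1 is [-3, 6], so an eigenvector is (-2, -1).
For λ=3: (A-λI) row 1 is [-4, 6], so an eigenvector is (-3, -2).
General solution: C_1e^(2t)(-2,-1) + C_2e^(3t)(-3,-2).

u(t) = -2C_1e^(2t) - 3C_2e^(3t), v(t) = -C_1e^(2t) - 2C_2e^(3t)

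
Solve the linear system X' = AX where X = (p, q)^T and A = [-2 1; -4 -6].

Coefficient matrix A = [[-2, 1], [-4, -6]].
Characteristic polynomial det(A - λI) = λ^2 + 8λ + 16 = 0.
Single eigenvalue λ = -4 with algebraic multiplicity 2.
Eigenvector v = (-1,2); generalized eigenvector w with (A-λI)w=v is (1,-3).
General solution: e^(-4t)[C_1·v + C_2·(t·v + w)].

p(t) = -C_1e^(-4t) - C_2te^(-4t) + C_2e^(-4t), q(t) = 2C_1e^(-4t) + 2C_2te^(-4t) - 3C_2e^(-4t)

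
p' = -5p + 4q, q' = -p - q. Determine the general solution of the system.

Coefficient matrix A = [[-5, 4], [-1, -1]].
Characteristic polynomial det(A - λI) = λ^2 + 6λ + 9 = 0.
Single eigenvalue λ = -3 with algebraic multiplicity 2.
Eigenvector v = (2,1); generalized eigenvector w with (A-λI)w=v is (-1,0).
General solution: e^(-3t)[K_1·v + K_2·(t·v + w)].

p(t) = 2K_1e^(-3t) + 2K_2te^(-3t) - K_2e^(-3t), q(t) = K_1e^(-3t) + K_2te^(-3t)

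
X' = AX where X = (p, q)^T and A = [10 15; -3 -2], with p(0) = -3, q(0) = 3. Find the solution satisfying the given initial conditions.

Coefficient matrix A = [[10, 15], [-3, -2]].
Characteristic polynomial det(A - λI) = λ^2 - 8λ + 25 = 0.
Eigenvalues λ = 4 ± 3i (complex conjugate pair).
For λ=4+3i: an eigenvector is (1,0) - i(2,-1) = (1 - 2i, 0 + i).
A real fundamental pair from Re and Im of e^((4+3i)t)v: X_1 = e^(4t)(cos(3t)·(1,0) + sin(3t)·(2,-1)), X_2 = e^(4t)(sin(3t)·(1,0) - cos(3t)·(2,-1)).
General solution: K_1X_1 + K_2X_2.
Applying p(0)=-3, q(0)=3 gives K_1=3, K_2=3.

p(t) = 9e^(4t)sin(3t) - 3e^(4t)cos(3t), q(t) = -3e^(4t)sin(3t) + 3e^(4t)cos(3t)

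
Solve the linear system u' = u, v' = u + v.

Coefficient matrix A = [[1, 0], [1, 1]].
Characteristic polynomial det(A - λI) = λ^2 - 2λ + 1 = 0.
Single eigenvalue λ = 1 with algebraic multiplicity 2.
Eigenvector v = (0,-1); generalized eigenvector w with (A-λI)w=v is (-1,-2).
General solution: e^(t)[c_1·v + c_2·(t·v + w)].

u(t) = -c_2e^(t), v(t) = -c_1e^(t) - c_2te^(t) - 2c_2e^(t)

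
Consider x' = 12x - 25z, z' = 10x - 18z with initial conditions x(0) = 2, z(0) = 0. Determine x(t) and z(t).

x(t) = 6e^(-3t)sin(5t) + 2e^(-3t)cos(5t), z(t) = 4e^(-3t)sin(5t)

Coefficient matrix A = [[12, -25], [10, -18]].
Characteristic polynomial det(A - λI) = λ^2 + 6λ + 34 = 0.
Eigenvalues λ = -3 ± 5i (complex conjugate pair).
For λ=-3+5i: an eigenvector is (1,1) - i(-2,-1) = (1 + 2i, 1 + i).
A real fundamental pair from Re and Im of e^((-3+5i)t)v: X_1 = e^(-3t)(cos(5t)·(1,1) + sin(5t)·(-2,-1)), X_2 = e^(-3t)(sin(5t)·(1,1) - cos(5t)·(-2,-1)).
General solution: c_1X_1 + c_2X_2.
Applying x(0)=2, z(0)=0 gives c_1=-2, c_2=2.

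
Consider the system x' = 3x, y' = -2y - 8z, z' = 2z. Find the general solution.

x(t) = K_1e^(3t), y(t) = -2K_2e^(2t) + K_3e^(-2t), z(t) = K_2e^(2t)

Coefficient matrix A = [[3, 0, 0], [0, -2, -8], [0, 0, 2]].
det(A - λI) = 0 gives eigenvalues λ = 3, 2, -2.
For λ=3: eigenvector (1,0,0).
For λ=2: eigenvector (0,-2,1).
For λ=-2: eigenvector (0,1,0).
General solution: K_1e^(3t)(1,0,0) + K_2e^(2t)(0,-2,1) + K_3e^(-2t)(0,1,0).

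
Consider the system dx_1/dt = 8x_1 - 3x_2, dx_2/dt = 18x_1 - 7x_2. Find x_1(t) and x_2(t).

x_1(t) = C_1e^(2t) - C_2e^(-t), x_2(t) = 2C_1e^(2t) - 3C_2e^(-t)

Coefficient matrix A = [[8, -3], [18, -7]].
Characteristic polynomial det(A - λI) = λ^2 - λ - 2 = 0.
Eigenvalues λ = 2, -1.
For λ=2: (A-λI) row 1 is [6, -3], so an eigenvector is (1, 2).
For λ=-1: (A-λI) row 1 is [9, -3], so an eigenvector is (-1, -3).
General solution: C_1e^(2t)(1,2) + C_2e^(-t)(-1,-3).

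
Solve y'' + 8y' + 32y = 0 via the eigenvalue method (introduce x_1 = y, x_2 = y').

Let x_1 = y, x_2 = y'. Then x_1' = x_2 and x_2' = -32x_1 - 8x_2.
A = [[0,1],[-32,-8]]; det(A-λI) = λ^2 + 8λ + 32.
Eigenvalues λ = -4 ± 4i.

y(t) = K_1e^(-4t)cos(4t) + K_2e^(-4t)sin(4t)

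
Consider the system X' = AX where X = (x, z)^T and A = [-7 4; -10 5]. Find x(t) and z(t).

Coefficient matrix A = [[-7, 4], [-10, 5]].
Characteristic polynomial det(A - λI) = λ^2 + 2λ + 5 = 0.
Eigenvalues λ = -1 ± 2i (complex conjugate pair).
For λ=-1+2i: an eigenvector is (-1,-2) - i(-1,-1) = (-1 + i, -2 + i).
A real fundamental pair from Re and Im of e^((-1+2i)t)v: X_1 = e^(-t)(cos(2t)·(-1,-2) + sin(2t)·(-1,-1)), X_2 = e^(-t)(sin(2t)·(-1,-2) - cos(2t)·(-1,-1)).
General solution: c_1X_1 + c_2X_2.

x(t) = -c_1e^(-t)sin(2t) - c_1e^(-t)cos(2t) - c_2e^(-t)sin(2t) + c_2e^(-t)cos(2t), z(t) = -c_1e^(-t)sin(2t) - 2c_1e^(-t)cos(2t) - 2c_2e^(-t)sin(2t) + c_2e^(-t)cos(2t)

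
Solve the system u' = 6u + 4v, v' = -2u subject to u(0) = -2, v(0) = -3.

u(t) = -10e^(4t) + 8e^(2t), v(t) = 5e^(4t) - 8e^(2t)

Coefficient matrix A = [[6, 4], [-2, 0]].
Characteristic polynomial det(A - λI) = λ^2 - 6λ + 8 = 0.
Eigenvalues λ = 4, 2.
For λ=4: (A-λI) row 1 is [2, 4], so an eigenvector is (-2, 1).
For λ=2: (A-λI) row 1 is [4, 4], so an eigenvector is (1, -1).
General solution: c_1e^(4t)(-2,1) + c_2e^(2t)(1,-1).
Applying u(0)=-2, v(0)=-3 gives c_1=5, c_2=8.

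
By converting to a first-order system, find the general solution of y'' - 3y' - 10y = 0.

Let x_1 = y, x_2 = y'. Then x_1' = x_2 and x_2' = 10x_1 + 3x_2.
A = [[0,1],[10,3]]; det(A-λI) = λ^2 - 3λ - 10.
Eigenvalues λ = -2, 5 with eigenvectors (1,-2), (1,5).

y(t) = C_1e^(-2t) + C_2e^(5t)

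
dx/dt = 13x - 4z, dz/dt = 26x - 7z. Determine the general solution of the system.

Coefficient matrix A = [[13, -4], [26, -7]].
Characteristic polynomial det(A - λI) = λ^2 - 6λ + 13 = 0.
Eigenvalues λ = 3 ± 2i (complex conjugate pair).
For λ=3+2i: an eigenvector is (1,2) - i(1,3) = (1 - i, 2 - 3i).
A real fundamental pair from Re and Im of e^((3+2i)t)v: X_1 = e^(3t)(cos(2t)·(1,2) + sin(2t)·(1,3)), X_2 = e^(3t)(sin(2t)·(1,2) - cos(2t)·(1,3)).
General solution: K_1X_1 + K_2X_2.

x(t) = K_1e^(3t)sin(2t) + K_1e^(3t)cos(2t) + K_2e^(3t)sin(2t) - K_2e^(3t)cos(2t), z(t) = 3K_1e^(3t)sin(2t) + 2K_1e^(3t)cos(2t) + 2K_2e^(3t)sin(2t) - 3K_2e^(3t)cos(2t)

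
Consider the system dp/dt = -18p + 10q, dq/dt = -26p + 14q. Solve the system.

Coefficient matrix A = [[-18, 10], [-26, 14]].
Characteristic polynomial det(A - λI) = λ^2 + 4λ + 8 = 0.
Eigenvalues λ = -2 ± 2i (complex conjugate pair).
For λ=-2+2i: an eigenvector is (1,2) - i(2,3) = (1 - 2i, 2 - 3i).
A real fundamental pair from Re and Im of e^((-2+2i)t)v: X_1 = e^(-2t)(cos(2t)·(1,2) + sin(2t)·(2,3)), X_2 = e^(-2t)(sin(2t)·(1,2) - cos(2t)·(2,3)).
General solution: K_1X_1 + K_2X_2.

p(t) = 2K_1e^(-2t)sin(2t) + K_1e^(-2t)cos(2t) + K_2e^(-2t)sin(2t) - 2K_2e^(-2t)cos(2t), q(t) = 3K_1e^(-2t)sin(2t) + 2K_1e^(-2t)cos(2t) + 2K_2e^(-2t)sin(2t) - 3K_2e^(-2t)cos(2t)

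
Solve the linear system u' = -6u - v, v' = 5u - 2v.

Coefficient matrix A = [[-6, -1], [5, -2]].
Characteristic polynomial det(A - λI) = λ^2 + 8λ + 17 = 0.
Eigenvalues λ = -4 ± i (complex conjugate pair).
For λ=-4+i: an eigenvector is (0,1) - i(-1,2) = (0 + i, 1 - 2i).
A real fundamental pair from Re and Im of e^((-4+i)t)v: X_1 = e^(-4t)(cos(t)·(0,1) + sin(t)·(-1,2)), X_2 = e^(-4t)(sin(t)·(0,1) - cos(t)·(-1,2)).
General solution: c_1X_1 + c_2X_2.

u(t) = -c_1e^(-4t)sin(t) + c_2e^(-4t)cos(t), v(t) = 2c_1e^(-4t)sin(t) + c_1e^(-4t)cos(t) + c_2e^(-4t)sin(t) - 2c_2e^(-4t)cos(t)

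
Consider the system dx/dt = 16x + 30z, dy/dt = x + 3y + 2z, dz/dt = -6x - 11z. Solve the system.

x(t) = 5c_1e^(4t) - 2c_3e^(t), y(t) = c_1e^(4t) + c_2e^(3t), z(t) = -2c_1e^(4t) + c_3e^(t)

Coefficient matrix A = [[16, 0, 30], [1, 3, 2], [-6, 0, -11]].
det(A - λI) = 0 gives eigenvalues λ = 4, 3, 1.
For λ=4: eigenvector (5,1,-2).
For λ=3: eigenvector (0,1,0).
For λ=1: eigenvector (-2,0,1).
General solution: c_1e^(4t)(5,1,-2) + c_2e^(3t)(0,1,0) + c_3e^(t)(-2,0,1).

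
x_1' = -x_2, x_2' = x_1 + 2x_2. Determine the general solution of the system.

x_1(t) = -c_1e^(t) - c_2te^(t) + c_2e^(t), x_2(t) = c_1e^(t) + c_2te^(t)

Coefficient matrix A = [[0, -1], [1, 2]].
Characteristic polynomial det(A - λI) = λ^2 - 2λ + 1 = 0.
Single eigenvalue λ = 1 with algebraic multiplicity 2.
Eigenvector v = (-1,1); generalized eigenvector w with (A-λI)w=v is (1,0).
General solution: e^(t)[c_1·v + c_2·(t·v + w)].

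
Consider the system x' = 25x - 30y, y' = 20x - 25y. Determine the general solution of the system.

Coefficient matrix A = [[25, -30], [20, -25]].
Characteristic polynomial det(A - λI) = λ^2 - 25 = 0.
Eigenvalues λ = -5, 5.
For λ=-5: (A-λI) row 1 is [30, -30], so an eigenvector is (-1, -1).
For λ=5: (A-λI) row 1 is [20, -30], so an eigenvector is (3, 2).
General solution: c_1e^(-5t)(-1,-1) + c_2e^(5t)(3,2).

x(t) = -c_1e^(-5t) + 3c_2e^(5t), y(t) = -c_1e^(-5t) + 2c_2e^(5t)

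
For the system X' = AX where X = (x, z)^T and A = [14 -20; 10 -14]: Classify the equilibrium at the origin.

center

A = [[14,-20],[10,-14]]; det(A-λI) = λ^2 + 4.
λ = 0 ± 2i: zero real part.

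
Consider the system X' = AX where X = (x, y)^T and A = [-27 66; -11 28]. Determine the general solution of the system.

x(t) = -3C_1e^(-5t) + 2C_2e^(6t), y(t) = -C_1e^(-5t) + C_2e^(6t)

Coefficient matrix A = [[-27, 66], [-11, 28]].
Characteristic polynomial det(A - λI) = λ^2 - λ - 30 = 0.
Eigenvalues λ = -5, 6.
For λ=-5: (A-λI) row 1 is [-22, 66], so an eigenvector is (-3, -1).
For λ=6: (A-λI) row 1 is [-33, 66], so an eigenvector is (2, 1).
General solution: C_1e^(-5t)(-3,-1) + C_2e^(6t)(2,1).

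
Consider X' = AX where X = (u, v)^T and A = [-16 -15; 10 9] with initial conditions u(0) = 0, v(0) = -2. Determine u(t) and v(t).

u(t) = 6e^(-t) - 6e^(-6t), v(t) = -6e^(-t) + 4e^(-6t)

Coefficient matrix A = [[-16, -15], [10, 9]].
Characteristic polynomial det(A - λI) = λ^2 + 7λ + 6 = 0.
Eigenvalues λ = -6, -1.
For λ=-6: (A-λI) row 1 is [-10, -15], so an eigenvector is (-3, 2).
For λ=-1: (A-λI) row 1 is [-15, -15], so an eigenvector is (-1, 1).
General solution: C_1e^(-6t)(-3,2) + C_2e^(-t)(-1,1).
Applying u(0)=0, v(0)=-2 gives C_1=2, C_2=-6.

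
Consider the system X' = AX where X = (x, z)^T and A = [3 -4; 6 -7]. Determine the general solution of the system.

Coefficient matrix A = [[3, -4], [6, -7]].
Characteristic polynomial det(A - λI) = λ^2 + 4λ + 3 = 0.
Eigenvalues λ = -1, -3.
For λ=-1: (A-λI) row 1 is [4, -4], so an eigenvector is (-1, -1).
For λ=-3: (A-λI) row 1 is [6, -4], so an eigenvector is (2, 3).
General solution: c_1e^(-t)(-1,-1) + c_2e^(-3t)(2,3).

x(t) = -c_1e^(-t) + 2c_2e^(-3t), z(t) = -c_1e^(-t) + 3c_2e^(-3t)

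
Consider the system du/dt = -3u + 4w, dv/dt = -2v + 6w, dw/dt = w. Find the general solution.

Coefficient matrix A = [[-3, 0, 4], [0, -2, 6], [0, 0, 1]].
det(A - λI) = 0 gives eigenvalues λ = 1, -2, -3.
For λ=1: eigenvector (1,2,1).
For λ=-2: eigenvector (0,1,0).
For λ=-3: eigenvector (1,0,0).
General solution: K_1e^(t)(1,2,1) + K_2e^(-2t)(0,1,0) + K_3e^(-3t)(1,0,0).

u(t) = K_1e^(t) + K_3e^(-3t), v(t) = 2K_1e^(t) + K_2e^(-2t), w(t) = K_1e^(t)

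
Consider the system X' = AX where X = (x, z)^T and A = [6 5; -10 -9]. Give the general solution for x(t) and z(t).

x(t) = K_1e^(t) + K_2e^(-4t), z(t) = -K_1e^(t) - 2K_2e^(-4t)

Coefficient matrix A = [[6, 5], [-10, -9]].
Characteristic polynomial det(A - λI) = λ^2 + 3λ - 4 = 0.
Eigenvalues λ = 1, -4.
For λ=1: (A-λI) row 1 is [5, 5], so an eigenvector is (1, -1).
For λ=-4: (A-λI) row 1 is [10, 5], so an eigenvector is (1, -2).
General solution: K_1e^(t)(1,-1) + K_2e^(-4t)(1,-2).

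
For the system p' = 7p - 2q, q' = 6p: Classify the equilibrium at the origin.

A = [[7,-2],[6,0]]; det(A-λI) = λ^2 - 7λ + 12.
λ = 4, 3: both positive.

unstable node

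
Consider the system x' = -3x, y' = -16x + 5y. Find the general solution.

Coefficient matrix A = [[-3, 0], [-16, 5]].
Characteristic polynomial det(A - λI) = λ^2 - 2λ - 15 = 0.
Eigenvalues λ = 5, -3.
For λ=5: (A-λI) row 1 is [-8, 0], so an eigenvector is (0, 1).
For λ=-3: (A-λI) row 2 is [-16, 8], so an eigenvector is (1, 2).
General solution: c_1e^(5t)(0,1) + c_2e^(-3t)(1,2).

x(t) = c_2e^(-3t), y(t) = c_1e^(5t) + 2c_2e^(-3t)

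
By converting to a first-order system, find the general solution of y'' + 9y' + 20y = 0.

Let x_1 = y, x_2 = y'. Then x_1' = x_2 and x_2' = -20x_1 - 9x_2.
A = [[0,1],[-20,-9]]; det(A-λI) = λ^2 + 9λ + 20.
Eigenvalues λ = -4, -5 with eigenvectors (1,-4), (1,-5).

y(t) = K_1e^(-4t) + K_2e^(-5t)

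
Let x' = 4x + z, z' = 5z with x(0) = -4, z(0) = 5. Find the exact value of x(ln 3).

486

A = [[4,1],[0,5]]; eigenvalues λ = 5, 4.
Eigenvectors: (1,1) for λ=5, (-1,0) for λ=4.
From the initial condition, c_1 = 5, c_2 = 9.
x(ln 3) = (5)(3^5)(1) + (9)(3^4)(-1) = 486.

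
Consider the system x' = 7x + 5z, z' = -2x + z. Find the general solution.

x(t) = C_1e^(4t)sin(t) + 2C_1e^(4t)cos(t) + 2C_2e^(4t)sin(t) - C_2e^(4t)cos(t), z(t) = -C_1e^(4t)sin(t) - C_1e^(4t)cos(t) - C_2e^(4t)sin(t) + C_2e^(4t)cos(t)

Coefficient matrix A = [[7, 5], [-2, 1]].
Characteristic polynomial det(A - λI) = λ^2 - 8λ + 17 = 0.
Eigenvalues λ = 4 ± i (complex conjugate pair).
For λ=4+i: an eigenvector is (2,-1) - i(1,-1) = (2 - i, -1 + i).
A real fundamental pair from Re and Im of e^((4+i)t)v: X_1 = e^(4t)(cos(t)·(2,-1) + sin(t)·(1,-1)), X_2 = e^(4t)(sin(t)·(2,-1) - cos(t)·(1,-1)).
General solution: C_1X_1 + C_2X_2.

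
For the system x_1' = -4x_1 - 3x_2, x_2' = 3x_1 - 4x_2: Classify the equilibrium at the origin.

A = [[-4,-3],[3,-4]]; det(A-λI) = λ^2 + 8λ + 25.
λ = -4 ± 3i: negative real part.

stable spiral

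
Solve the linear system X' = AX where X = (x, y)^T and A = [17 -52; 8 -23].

Coefficient matrix A = [[17, -52], [8, -23]].
Characteristic polynomial det(A - λI) = λ^2 + 6λ + 25 = 0.
Eigenvalues λ = -3 ± 4i (complex conjugate pair).
For λ=-3+4i: an eigenvector is (3,1) - i(2,1) = (3 - 2i, 1 - i).
A real fundamental pair from Re and Im of e^((-3+4i)t)v: X_1 = e^(-3t)(cos(4t)·(3,1) + sin(4t)·(2,1)), X_2 = e^(-3t)(sin(4t)·(3,1) - cos(4t)·(2,1)).
General solution: c_1X_1 + c_2X_2.

x(t) = 2c_1e^(-3t)sin(4t) + 3c_1e^(-3t)cos(4t) + 3c_2e^(-3t)sin(4t) - 2c_2e^(-3t)cos(4t), y(t) = c_1e^(-3t)sin(4t) + c_1e^(-3t)cos(4t) + c_2e^(-3t)sin(4t) - c_2e^(-3t)cos(4t)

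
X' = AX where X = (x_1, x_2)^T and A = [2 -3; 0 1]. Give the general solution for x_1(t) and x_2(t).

Coefficient matrix A = [[2, -3], [0, 1]].
Characteristic polynomial det(A - λI) = λ^2 - 3λ + 2 = 0.
Eigenvalues λ = 2, 1.
For λ=2: (A-λI) row 1 is [0, -3], so an eigenvector is (1, 0).
For λ=1: (A-λI) row 1 is [1, -3], so an eigenvector is (-3, -1).
General solution: c_1e^(2t)(1,0) + c_2e^(t)(-3,-1).

x_1(t) = c_1e^(2t) - 3c_2e^(t), x_2(t) = -c_2e^(t)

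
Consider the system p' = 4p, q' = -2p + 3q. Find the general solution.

p(t) = -c_2e^(4t), q(t) = c_1e^(3t) + 2c_2e^(4t)

Coefficient matrix A = [[4, 0], [-2, 3]].
Characteristic polynomial det(A - λI) = λ^2 - 7λ + 12 = 0.
Eigenvalues λ = 3, 4.
For λ=3: (A-λI) row 1 is [1, 0], so an eigenvector is (0, 1).
For λ=4: (A-λI) row 2 is [-2, -1], so an eigenvector is (-1, 2).
General solution: c_1e^(3t)(0,1) + c_2e^(4t)(-1,2).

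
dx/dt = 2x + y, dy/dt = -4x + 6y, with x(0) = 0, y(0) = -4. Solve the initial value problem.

x(t) = -4te^(4t), y(t) = -8te^(4t) - 4e^(4t)

Coefficient matrix A = [[2, 1], [-4, 6]].
Characteristic polynomial det(A - λI) = λ^2 - 8λ + 16 = 0.
Single eigenvalue λ = 4 with algebraic multiplicity 2.
Eigenvector v = (1,2); generalized eigenvector w with (A-λI)w=v is (-1,-1).
General solution: e^(4t)[K_1·v + K_2·(t·v + w)].
Applying x(0)=0, y(0)=-4 gives K_1=-4, K_2=-4.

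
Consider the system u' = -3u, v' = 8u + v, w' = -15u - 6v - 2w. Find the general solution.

Coefficient matrix A = [[-3, 0, 0], [8, 1, 0], [-15, -6, -2]].
det(A - λI) = 0 gives eigenvalues λ = -2, 1, -3.
For λ=-2: eigenvector (0,0,1).
For λ=1: eigenvector (0,1,-2).
For λ=-3: eigenvector (1,-2,3).
General solution: c_1e^(-2t)(0,0,1) + c_2e^(t)(0,1,-2) + c_3e^(-3t)(1,-2,3).

u(t) = c_3e^(-3t), v(t) = c_2e^(t) - 2c_3e^(-3t), w(t) = c_1e^(-2t) - 2c_2e^(t) + 3c_3e^(-3t)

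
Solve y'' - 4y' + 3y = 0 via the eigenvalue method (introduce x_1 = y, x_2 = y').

Let x_1 = y, x_2 = y'. Then x_1' = x_2 and x_2' = -3x_1 + 4x_2.
A = [[0,1],[-3,4]]; det(A-λI) = λ^2 - 4λ + 3.
Eigenvalues λ = 1, 3 with eigenvectors (1,1), (1,3).

y(t) = C_1e^(t) + C_2e^(3t)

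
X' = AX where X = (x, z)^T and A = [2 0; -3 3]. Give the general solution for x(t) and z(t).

Coefficient matrix A = [[2, 0], [-3, 3]].
Characteristic polynomial det(A - λI) = λ^2 - 5λ + 6 = 0.
Eigenvalues λ = 3, 2.
For λ=3: (A-λI) row 1 is [-1, 0], so an eigenvector is (0, -1).
For λ=2: (A-λI) row 2 is [-3, 1], so an eigenvector is (1, 3).
General solution: c_1e^(3t)(0,-1) + c_2e^(2t)(1,3).

x(t) = c_2e^(2t), z(t) = -c_1e^(3t) + 3c_2e^(2t)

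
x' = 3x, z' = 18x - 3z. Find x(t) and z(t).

Coefficient matrix A = [[3, 0], [18, -3]].
Characteristic polynomial det(A - λI) = λ^2 - 9 = 0.
Eigenvalues λ = 3, -3.
For λ=3: (A-λI) row 2 is [18, -6], so an eigenvector is (1, 3).
For λ=-3: (A-λI) row 1 is [6, 0], so an eigenvector is (0, -1).
General solution: K_1e^(3t)(1,3) + K_2e^(-3t)(0,-1).

x(t) = K_1e^(3t), z(t) = 3K_1e^(3t) - K_2e^(-3t)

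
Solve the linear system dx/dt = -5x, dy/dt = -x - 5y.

x(t) = -c_2e^(-5t), y(t) = c_1e^(-5t) + c_2te^(-5t) - 3c_2e^(-5t)

Coefficient matrix A = [[-5, 0], [-1, -5]].
Characteristic polynomial det(A - λI) = λ^2 + 10λ + 25 = 0.
Single eigenvalue λ = -5 with algebraic multiplicity 2.
Eigenvector v = (0,1); generalized eigenvector w with (A-λI)w=v is (-1,-3).
General solution: e^(-5t)[c_1·v + c_2·(t·v + w)].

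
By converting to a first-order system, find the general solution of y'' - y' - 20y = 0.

Let x_1 = y, x_2 = y'. Then x_1' = x_2 and x_2' = 20x_1 + x_2.
A = [[0,1],[20,1]]; det(A-λI) = λ^2 - λ - 20.
Eigenvalues λ = -4, 5 with eigenvectors (1,-4), (1,5).

y(t) = c_1e^(-4t) + c_2e^(5t)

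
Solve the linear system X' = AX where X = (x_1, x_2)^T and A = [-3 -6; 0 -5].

x_1(t) = 3C_1e^(-5t) - C_2e^(-3t), x_2(t) = C_1e^(-5t)

Coefficient matrix A = [[-3, -6], [0, -5]].
Characteristic polynomial det(A - λI) = λ^2 + 8λ + 15 = 0.
Eigenvalues λ = -5, -3.
For λ=-5: (A-λI) row 1 is [2, -6], so an eigenvector is (3, 1).
For λ=-3: (A-λI) row 1 is [0, -6], so an eigenvector is (-1, 0).
General solution: C_1e^(-5t)(3,1) + C_2e^(-3t)(-1,0).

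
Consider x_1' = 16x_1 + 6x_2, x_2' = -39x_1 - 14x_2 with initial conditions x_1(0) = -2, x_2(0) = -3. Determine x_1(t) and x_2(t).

x_1(t) = -16e^(t)sin(3t) - 2e^(t)cos(3t), x_2(t) = 41e^(t)sin(3t) - 3e^(t)cos(3t)

Coefficient matrix A = [[16, 6], [-39, -14]].
Characteristic polynomial det(A - λI) = λ^2 - 2λ + 10 = 0.
Eigenvalues λ = 1 ± 3i (complex conjugate pair).
For λ=1+3i: an eigenvector is (1,-2) - i(1,-3) = (1 - i, -2 + 3i).
A real fundamental pair from Re and Im of e^((1+3i)t)v: X_1 = e^(t)(cos(3t)·(1,-2) + sin(3t)·(1,-3)), X_2 = e^(t)(sin(3t)·(1,-2) - cos(3t)·(1,-3)).
General solution: K_1X_1 + K_2X_2.
Applying x_1(0)=-2, x_2(0)=-3 gives K_1=-9, K_2=-7.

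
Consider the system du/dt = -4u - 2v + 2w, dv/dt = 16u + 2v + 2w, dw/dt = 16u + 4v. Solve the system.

Coefficient matrix A = [[-4, -2, 2], [16, 2, 2], [16, 4, 0]].
det(A - λI) = 0 gives eigenvalues λ = -4, -2, 4.
For λ=-4: eigenvector (1,-2,-2).
For λ=-2: eigenvector (-1,3,2).
For λ=4: eigenvector (0,1,1).
General solution: c_1e^(-4t)(1,-2,-2) + c_2e^(-2t)(-1,3,2) + c_3e^(4t)(0,1,1).

u(t) = c_1e^(-4t) - c_2e^(-2t), v(t) = -2c_1e^(-4t) + 3c_2e^(-2t) + c_3e^(4t), w(t) = -2c_1e^(-4t) + 2c_2e^(-2t) + c_3e^(4t)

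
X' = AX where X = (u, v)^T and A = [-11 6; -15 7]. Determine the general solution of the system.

Coefficient matrix A = [[-11, 6], [-15, 7]].
Characteristic polynomial det(A - λI) = λ^2 + 4λ + 13 = 0.
Eigenvalues λ = -2 ± 3i (complex conjugate pair).
For λ=-2+3i: an eigenvector is (1,2) - i(1,1) = (1 - i, 2 - i).
A real fundamental pair from Re and Im of e^((-2+3i)t)v: X_1 = e^(-2t)(cos(3t)·(1,2) + sin(3t)·(1,1)), X_2 = e^(-2t)(sin(3t)·(1,2) - cos(3t)·(1,1)).
General solution: c_1X_1 + c_2X_2.

u(t) = c_1e^(-2t)sin(3t) + c_1e^(-2t)cos(3t) + c_2e^(-2t)sin(3t) - c_2e^(-2t)cos(3t), v(t) = c_1e^(-2t)sin(3t) + 2c_1e^(-2t)cos(3t) + 2c_2e^(-2t)sin(3t) - c_2e^(-2t)cos(3t)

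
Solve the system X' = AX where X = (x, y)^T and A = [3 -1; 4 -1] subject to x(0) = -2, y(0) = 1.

Coefficient matrix A = [[3, -1], [4, -1]].
Characteristic polynomial det(A - λI) = λ^2 - 2λ + 1 = 0.
Single eigenvalue λ = 1 with algebraic multiplicity 2.
Eigenvector v = (-1,-2); generalized eigenvector w with (A-λI)w=v is (0,1).
General solution: e^(t)[C_1·v + C_2·(t·v + w)].
Applying x(0)=-2, y(0)=1 gives C_1=2, C_2=5.

x(t) = -5te^(t) - 2e^(t), y(t) = -10te^(t) + e^(t)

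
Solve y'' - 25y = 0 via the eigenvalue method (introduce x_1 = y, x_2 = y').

y(t) = c_1e^(-5t) + c_2e^(5t)

Let x_1 = y, x_2 = y'. Then x_1' = x_2 and x_2' = 25x_1.
A = [[0,1],[25,0]]; det(A-λI) = λ^2 - 25.
Eigenvalues λ = -5, 5 with eigenvectors (1,-5), (1,5).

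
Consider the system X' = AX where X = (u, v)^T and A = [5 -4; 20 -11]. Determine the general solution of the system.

Coefficient matrix A = [[5, -4], [20, -11]].
Characteristic polynomial det(A - λI) = λ^2 + 6λ + 25 = 0.
Eigenvalues λ = -3 ± 4i (complex conjugate pair).
For λ=-3+4i: an eigenvector is (1,2) - i(0,1) = (1, 2 - i).
A real fundamental pair from Re and Im of e^((-3+4i)t)v: X_1 = e^(-3t)(cos(4t)·(1,2) + sin(4t)·(0,1)), X_2 = e^(-3t)(sin(4t)·(1,2) - cos(4t)·(0,1)).
General solution: K_1X_1 + K_2X_2.

u(t) = K_1e^(-3t)cos(4t) + K_2e^(-3t)sin(4t), v(t) = K_1e^(-3t)sin(4t) + 2K_1e^(-3t)cos(4t) + 2K_2e^(-3t)sin(4t) - K_2e^(-3t)cos(4t)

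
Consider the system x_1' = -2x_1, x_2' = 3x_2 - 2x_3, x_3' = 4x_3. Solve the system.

x_1(t) = K_1e^(-2t), x_2(t) = K_2e^(3t) - 2K_3e^(4t), x_3(t) = K_3e^(4t)

Coefficient matrix A = [[-2, 0, 0], [0, 3, -2], [0, 0, 4]].
det(A - λI) = 0 gives eigenvalues λ = -2, 3, 4.
For λ=-2: eigenvector (1,0,0).
For λ=3: eigenvector (0,1,0).
For λ=4: eigenvector (0,-2,1).
General solution: K_1e^(-2t)(1,0,0) + K_2e^(3t)(0,1,0) + K_3e^(4t)(0,-2,1).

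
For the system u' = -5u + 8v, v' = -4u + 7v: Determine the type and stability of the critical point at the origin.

saddle

A = [[-5,8],[-4,7]]; det(A-λI) = λ^2 - 2λ - 3.
λ = -1, 3: opposite signs.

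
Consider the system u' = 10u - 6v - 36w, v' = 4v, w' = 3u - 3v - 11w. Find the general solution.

u(t) = 4c_1e^(t) + c_2e^(4t) + 3c_3e^(-2t), v(t) = c_2e^(4t), w(t) = c_1e^(t) + c_3e^(-2t)

Coefficient matrix A = [[10, -6, -36], [0, 4, 0], [3, -3, -11]].
det(A - λI) = 0 gives eigenvalues λ = 1, 4, -2.
For λ=1: eigenvector (4,0,1).
For λ=4: eigenvector (1,1,0).
For λ=-2: eigenvector (3,0,1).
General solution: c_1e^(t)(4,0,1) + c_2e^(4t)(1,1,0) + c_3e^(-2t)(3,0,1).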